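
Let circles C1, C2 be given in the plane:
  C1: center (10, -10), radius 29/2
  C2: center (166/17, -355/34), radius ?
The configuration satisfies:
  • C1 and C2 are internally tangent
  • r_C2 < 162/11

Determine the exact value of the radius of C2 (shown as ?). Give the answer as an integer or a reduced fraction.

1. [int C1,C2]  r_C2² − 29r_C2 + 210 = 0  ⇒  r_C2 = 14 or 15
2. given r_C2 < 162/11: keep 14

14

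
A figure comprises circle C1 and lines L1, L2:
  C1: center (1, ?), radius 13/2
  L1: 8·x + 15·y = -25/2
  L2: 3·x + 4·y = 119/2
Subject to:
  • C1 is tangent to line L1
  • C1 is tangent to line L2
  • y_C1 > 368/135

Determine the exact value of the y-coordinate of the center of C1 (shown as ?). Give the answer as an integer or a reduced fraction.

6

1. [C1‖L1]  y_C1² + (41/15)y_C1 − 262/5 = 0  ⇒  y_C1 = -131/15 or 6
2. [C1‖L2]  y_C1² − (113/4)y_C1 + 267/2 = 0  ⇒  y_C1 = 6 or 89/4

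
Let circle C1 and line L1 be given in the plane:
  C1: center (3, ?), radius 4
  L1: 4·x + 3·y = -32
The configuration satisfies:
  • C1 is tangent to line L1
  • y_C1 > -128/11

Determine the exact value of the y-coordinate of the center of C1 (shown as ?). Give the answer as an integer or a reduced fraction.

1. [C1‖L1]  y_C1² + (88/3)y_C1 + 512/3 = 0  ⇒  y_C1 = -64/3 or -8
2. given y_C1 > -128/11: keep -8

-8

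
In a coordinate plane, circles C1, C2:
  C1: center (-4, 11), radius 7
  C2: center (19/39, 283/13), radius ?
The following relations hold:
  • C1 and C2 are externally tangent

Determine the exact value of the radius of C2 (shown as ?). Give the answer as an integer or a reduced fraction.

14/3

1. [ext C1·C2]  r_C2² + 14r_C2 − 784/9 = 0  ⇒  r_C2 = 14/3 (r>0 drops 1)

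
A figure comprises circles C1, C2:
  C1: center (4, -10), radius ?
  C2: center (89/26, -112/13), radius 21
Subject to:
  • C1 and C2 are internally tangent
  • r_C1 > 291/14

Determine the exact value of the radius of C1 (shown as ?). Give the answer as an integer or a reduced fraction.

1. [int C1,C2]  r_C1² − 42r_C1 + 1755/4 = 0  ⇒  r_C1 = 39/2 or 45/2
2. given r_C1 > 291/14: keep 45/2

45/2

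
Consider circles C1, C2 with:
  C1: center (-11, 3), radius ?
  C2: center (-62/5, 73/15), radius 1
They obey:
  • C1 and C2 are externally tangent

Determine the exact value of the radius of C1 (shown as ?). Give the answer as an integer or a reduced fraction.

4/3

1. [ext C1·C2]  r_C1² + 2r_C1 − 40/9 = 0  ⇒  r_C1 = 4/3 (r>0 drops 1)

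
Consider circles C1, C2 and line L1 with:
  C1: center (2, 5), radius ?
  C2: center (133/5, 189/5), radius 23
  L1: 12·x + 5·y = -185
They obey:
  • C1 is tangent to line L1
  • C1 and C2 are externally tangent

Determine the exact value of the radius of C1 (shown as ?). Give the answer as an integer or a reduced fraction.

18

1. [C1‖L1]  r_C1² − 324 = 0  ⇒  r_C1 = 18 (r>0 drops 1)
2. [ext C1·C2]  r_C1² + 46r_C1 − 1152 = 0  ⇒  r_C1 = 18 (r>0 drops 1)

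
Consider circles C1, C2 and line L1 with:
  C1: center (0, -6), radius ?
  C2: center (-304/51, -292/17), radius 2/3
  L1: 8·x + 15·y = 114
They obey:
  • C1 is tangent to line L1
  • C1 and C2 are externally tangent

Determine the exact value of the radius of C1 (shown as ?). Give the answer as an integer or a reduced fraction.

12

1. [C1‖L1]  r_C1² − 144 = 0  ⇒  r_C1 = 12 (r>0 drops 1)
2. [ext C1·C2]  r_C1² + (4/3)r_C1 − 160 = 0  ⇒  r_C1 = 12 (r>0 drops 1)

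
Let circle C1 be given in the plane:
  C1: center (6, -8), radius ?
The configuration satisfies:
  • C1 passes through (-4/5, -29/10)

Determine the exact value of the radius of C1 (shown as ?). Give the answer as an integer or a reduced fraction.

1. [C1∋P]  r_C1² − 289/4 = 0  ⇒  r_C1 = 17/2 (r>0 drops 1)

17/2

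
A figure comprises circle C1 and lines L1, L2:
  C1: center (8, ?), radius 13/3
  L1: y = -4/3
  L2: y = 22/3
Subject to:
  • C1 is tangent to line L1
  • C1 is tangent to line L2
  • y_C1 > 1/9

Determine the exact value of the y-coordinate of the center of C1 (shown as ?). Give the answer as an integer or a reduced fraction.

3

1. [C1‖L1]  y_C1² + (8/3)y_C1 − 17 = 0  ⇒  y_C1 = -17/3 or 3
2. [C1‖L2]  y_C1² − (44/3)y_C1 + 35 = 0  ⇒  y_C1 = 3 or 35/3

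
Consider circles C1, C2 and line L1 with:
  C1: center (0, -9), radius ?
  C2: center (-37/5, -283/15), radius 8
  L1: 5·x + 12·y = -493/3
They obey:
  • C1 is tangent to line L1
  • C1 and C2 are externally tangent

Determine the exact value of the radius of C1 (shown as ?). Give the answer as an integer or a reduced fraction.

1. [C1‖L1]  r_C1² − 169/9 = 0  ⇒  r_C1 = 13/3 (r>0 drops 1)
2. [ext C1·C2]  r_C1² + 16r_C1 − 793/9 = 0  ⇒  r_C1 = 13/3 (r>0 drops 1)

13/3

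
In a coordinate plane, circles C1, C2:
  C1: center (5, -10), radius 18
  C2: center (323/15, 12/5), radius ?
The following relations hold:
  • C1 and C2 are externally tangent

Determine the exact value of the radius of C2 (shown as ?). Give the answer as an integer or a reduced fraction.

8/3

1. [ext C1·C2]  r_C2² + 36r_C2 − 928/9 = 0  ⇒  r_C2 = 8/3 (r>0 drops 1)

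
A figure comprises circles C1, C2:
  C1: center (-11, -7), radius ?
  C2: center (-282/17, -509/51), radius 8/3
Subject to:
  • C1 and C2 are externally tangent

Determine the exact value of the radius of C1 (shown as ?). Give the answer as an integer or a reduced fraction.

11/3

1. [ext C1·C2]  r_C1² + (16/3)r_C1 − 33 = 0  ⇒  r_C1 = 11/3 (r>0 drops 1)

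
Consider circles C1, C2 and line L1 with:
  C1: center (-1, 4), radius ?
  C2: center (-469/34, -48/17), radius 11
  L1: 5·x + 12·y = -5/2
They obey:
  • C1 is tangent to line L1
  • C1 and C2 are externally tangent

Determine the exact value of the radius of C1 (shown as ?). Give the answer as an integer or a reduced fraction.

1. [C1‖L1]  r_C1² − 49/4 = 0  ⇒  r_C1 = 7/2 (r>0 drops 1)
2. [ext C1·C2]  r_C1² + 22r_C1 − 357/4 = 0  ⇒  r_C1 = 7/2 (r>0 drops 1)

7/2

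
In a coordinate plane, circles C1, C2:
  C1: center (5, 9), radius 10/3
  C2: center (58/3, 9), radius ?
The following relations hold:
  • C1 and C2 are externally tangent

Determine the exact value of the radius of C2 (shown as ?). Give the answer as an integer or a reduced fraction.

11

1. [ext C1·C2]  r_C2² + (20/3)r_C2 − 583/3 = 0  ⇒  r_C2 = 11 (r>0 drops 1)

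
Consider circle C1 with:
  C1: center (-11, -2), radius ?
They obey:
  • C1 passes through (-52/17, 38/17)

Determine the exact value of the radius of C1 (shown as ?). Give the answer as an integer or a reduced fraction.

9

1. [C1∋P]  r_C1² − 81 = 0  ⇒  r_C1 = 9 (r>0 drops 1)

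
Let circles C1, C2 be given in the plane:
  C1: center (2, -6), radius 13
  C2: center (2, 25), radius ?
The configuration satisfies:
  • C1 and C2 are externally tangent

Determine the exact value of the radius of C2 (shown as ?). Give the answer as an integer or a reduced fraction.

1. [ext C1·C2]  r_C2² + 26r_C2 − 792 = 0  ⇒  r_C2 = 18 (r>0 drops 1)

18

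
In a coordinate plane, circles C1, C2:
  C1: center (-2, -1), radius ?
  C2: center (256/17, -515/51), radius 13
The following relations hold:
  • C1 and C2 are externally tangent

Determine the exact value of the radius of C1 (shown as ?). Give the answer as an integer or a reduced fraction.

1. [ext C1·C2]  r_C1² + 26r_C1 − 1843/9 = 0  ⇒  r_C1 = 19/3 (r>0 drops 1)

19/3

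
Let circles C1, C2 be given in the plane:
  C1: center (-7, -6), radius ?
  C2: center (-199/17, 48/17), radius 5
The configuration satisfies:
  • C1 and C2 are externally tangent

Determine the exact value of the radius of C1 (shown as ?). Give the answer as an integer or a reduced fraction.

1. [ext C1·C2]  r_C1² + 10r_C1 − 75 = 0  ⇒  r_C1 = 5 (r>0 drops 1)

5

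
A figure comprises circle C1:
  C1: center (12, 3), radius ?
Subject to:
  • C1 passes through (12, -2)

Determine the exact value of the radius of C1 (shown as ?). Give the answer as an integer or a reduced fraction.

5

1. [C1∋P]  r_C1² − 25 = 0  ⇒  r_C1 = 5 (r>0 drops 1)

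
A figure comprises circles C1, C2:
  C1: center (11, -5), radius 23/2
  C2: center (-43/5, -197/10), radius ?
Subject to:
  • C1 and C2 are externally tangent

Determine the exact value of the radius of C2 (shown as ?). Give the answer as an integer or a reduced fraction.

13

1. [ext C1·C2]  r_C2² + 23r_C2 − 468 = 0  ⇒  r_C2 = 13 (r>0 drops 1)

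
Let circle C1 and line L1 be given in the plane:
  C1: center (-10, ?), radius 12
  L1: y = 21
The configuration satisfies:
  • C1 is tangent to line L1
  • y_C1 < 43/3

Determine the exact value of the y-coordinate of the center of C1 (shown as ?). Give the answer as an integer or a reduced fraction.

1. [C1‖L1]  y_C1² − 42y_C1 + 297 = 0  ⇒  y_C1 = 9 or 33
2. given y_C1 < 43/3: keep 9

9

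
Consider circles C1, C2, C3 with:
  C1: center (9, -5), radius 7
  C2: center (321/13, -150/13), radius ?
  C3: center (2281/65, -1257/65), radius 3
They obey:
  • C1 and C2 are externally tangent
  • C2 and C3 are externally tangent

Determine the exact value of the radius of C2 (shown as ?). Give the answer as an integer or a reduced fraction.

1. [ext C1·C2]  r_C2² + 14r_C2 − 240 = 0  ⇒  r_C2 = 10 (r>0 drops 1)
2. [ext C2·C3]  r_C2² + 6r_C2 − 160 = 0  ⇒  r_C2 = 10 (r>0 drops 1)

10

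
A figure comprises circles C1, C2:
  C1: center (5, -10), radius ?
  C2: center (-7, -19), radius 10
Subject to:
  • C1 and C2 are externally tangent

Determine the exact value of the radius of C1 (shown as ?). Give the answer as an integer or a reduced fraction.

1. [ext C1·C2]  r_C1² + 20r_C1 − 125 = 0  ⇒  r_C1 = 5 (r>0 drops 1)

5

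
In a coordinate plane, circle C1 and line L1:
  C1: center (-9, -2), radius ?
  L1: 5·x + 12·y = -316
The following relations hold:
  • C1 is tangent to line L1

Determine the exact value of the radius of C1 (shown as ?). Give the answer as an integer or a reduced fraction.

19

1. [C1‖L1]  r_C1² − 361 = 0  ⇒  r_C1 = 19 (r>0 drops 1)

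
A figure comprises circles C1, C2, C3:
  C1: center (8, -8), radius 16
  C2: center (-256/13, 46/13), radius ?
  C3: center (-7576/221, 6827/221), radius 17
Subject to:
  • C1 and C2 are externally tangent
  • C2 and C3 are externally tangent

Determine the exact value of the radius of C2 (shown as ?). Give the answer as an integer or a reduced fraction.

1. [ext C1·C2]  r_C2² + 32r_C2 − 644 = 0  ⇒  r_C2 = 14 (r>0 drops 1)
2. [ext C2·C3]  r_C2² + 34r_C2 − 672 = 0  ⇒  r_C2 = 14 (r>0 drops 1)

14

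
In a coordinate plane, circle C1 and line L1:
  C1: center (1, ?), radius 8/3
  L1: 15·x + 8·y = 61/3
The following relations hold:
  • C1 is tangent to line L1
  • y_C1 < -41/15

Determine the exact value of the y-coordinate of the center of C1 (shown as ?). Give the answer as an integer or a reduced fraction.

1. [C1‖L1]  y_C1² − (4/3)y_C1 − 95/3 = 0  ⇒  y_C1 = -5 or 19/3
2. given y_C1 < -41/15: keep -5

-5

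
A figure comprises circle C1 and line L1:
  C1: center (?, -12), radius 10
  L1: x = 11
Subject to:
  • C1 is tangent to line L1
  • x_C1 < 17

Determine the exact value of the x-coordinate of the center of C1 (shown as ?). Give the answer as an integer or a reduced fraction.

1

1. [C1‖L1]  x_C1² − 22x_C1 + 21 = 0  ⇒  x_C1 = 1 or 21
2. given x_C1 < 17: keep 1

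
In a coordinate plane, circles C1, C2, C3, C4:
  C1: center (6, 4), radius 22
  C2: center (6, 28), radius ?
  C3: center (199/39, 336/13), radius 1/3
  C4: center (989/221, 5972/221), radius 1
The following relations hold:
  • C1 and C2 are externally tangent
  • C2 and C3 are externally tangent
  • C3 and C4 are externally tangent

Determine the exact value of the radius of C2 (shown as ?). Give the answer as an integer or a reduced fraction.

2

1. [ext C1·C2]  r_C2² + 44r_C2 − 92 = 0  ⇒  r_C2 = 2 (r>0 drops 1)
2. [ext C2·C3]  r_C2² + (2/3)r_C2 − 16/3 = 0  ⇒  r_C2 = 2 (r>0 drops 1)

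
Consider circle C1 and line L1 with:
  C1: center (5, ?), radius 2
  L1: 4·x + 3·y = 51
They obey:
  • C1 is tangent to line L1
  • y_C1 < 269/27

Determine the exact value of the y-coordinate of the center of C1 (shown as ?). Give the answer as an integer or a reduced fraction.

7

1. [C1‖L1]  y_C1² − (62/3)y_C1 + 287/3 = 0  ⇒  y_C1 = 7 or 41/3
2. given y_C1 < 269/27: keep 7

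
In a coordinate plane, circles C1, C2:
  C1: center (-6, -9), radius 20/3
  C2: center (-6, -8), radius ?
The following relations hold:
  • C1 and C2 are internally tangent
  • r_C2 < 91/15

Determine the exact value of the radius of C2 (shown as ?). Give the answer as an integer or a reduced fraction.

17/3

1. [int C1,C2]  r_C2² − (40/3)r_C2 + 391/9 = 0  ⇒  r_C2 = 17/3 or 23/3
2. given r_C2 < 91/15: keep 17/3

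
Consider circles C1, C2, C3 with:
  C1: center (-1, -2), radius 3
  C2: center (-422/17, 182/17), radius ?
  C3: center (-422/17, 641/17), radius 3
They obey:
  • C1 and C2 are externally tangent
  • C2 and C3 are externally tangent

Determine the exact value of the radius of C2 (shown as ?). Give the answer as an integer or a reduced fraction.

24

1. [ext C1·C2]  r_C2² + 6r_C2 − 720 = 0  ⇒  r_C2 = 24 (r>0 drops 1)
2. [ext C2·C3]  r_C2² + 6r_C2 − 720 = 0  ⇒  r_C2 = 24 (r>0 drops 1)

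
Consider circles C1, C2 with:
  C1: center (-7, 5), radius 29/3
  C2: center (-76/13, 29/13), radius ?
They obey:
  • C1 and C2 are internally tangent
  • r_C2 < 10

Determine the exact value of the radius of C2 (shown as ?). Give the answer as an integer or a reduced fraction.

1. [int C1,C2]  r_C2² − (58/3)r_C2 + 760/9 = 0  ⇒  r_C2 = 20/3 or 38/3
2. given r_C2 < 10: keep 20/3

20/3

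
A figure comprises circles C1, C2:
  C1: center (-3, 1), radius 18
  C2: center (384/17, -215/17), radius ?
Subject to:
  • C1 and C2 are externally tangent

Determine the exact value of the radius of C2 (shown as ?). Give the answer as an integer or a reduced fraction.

1. [ext C1·C2]  r_C2² + 36r_C2 − 517 = 0  ⇒  r_C2 = 11 (r>0 drops 1)

11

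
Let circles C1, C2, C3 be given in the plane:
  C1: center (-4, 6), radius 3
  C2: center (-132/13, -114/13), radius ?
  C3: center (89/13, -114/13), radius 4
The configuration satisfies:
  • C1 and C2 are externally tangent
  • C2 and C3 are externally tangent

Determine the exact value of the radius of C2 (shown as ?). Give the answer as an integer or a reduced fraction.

1. [ext C1·C2]  r_C2² + 6r_C2 − 247 = 0  ⇒  r_C2 = 13 (r>0 drops 1)
2. [ext C2·C3]  r_C2² + 8r_C2 − 273 = 0  ⇒  r_C2 = 13 (r>0 drops 1)

13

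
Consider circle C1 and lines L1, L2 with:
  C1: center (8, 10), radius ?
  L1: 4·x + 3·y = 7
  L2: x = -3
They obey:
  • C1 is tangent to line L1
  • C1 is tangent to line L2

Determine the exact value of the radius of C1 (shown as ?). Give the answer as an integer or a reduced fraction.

11

1. [C1‖L1]  r_C1² − 121 = 0  ⇒  r_C1 = 11 (r>0 drops 1)
2. [C1‖L2]  r_C1² − 121 = 0  ⇒  r_C1 = 11 (r>0 drops 1)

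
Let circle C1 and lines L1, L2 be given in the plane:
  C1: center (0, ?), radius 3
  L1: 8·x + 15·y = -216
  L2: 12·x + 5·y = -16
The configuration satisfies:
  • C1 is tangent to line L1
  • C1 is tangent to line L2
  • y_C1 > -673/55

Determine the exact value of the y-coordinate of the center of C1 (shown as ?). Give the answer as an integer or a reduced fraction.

1. [C1‖L1]  y_C1² + (144/5)y_C1 + 979/5 = 0  ⇒  y_C1 = -89/5 or -11
2. [C1‖L2]  y_C1² + (32/5)y_C1 − 253/5 = 0  ⇒  y_C1 = -11 or 23/5

-11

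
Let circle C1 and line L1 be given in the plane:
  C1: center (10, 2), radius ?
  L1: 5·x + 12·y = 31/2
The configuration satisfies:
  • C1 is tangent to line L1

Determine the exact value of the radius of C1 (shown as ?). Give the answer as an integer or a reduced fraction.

1. [C1‖L1]  r_C1² − 81/4 = 0  ⇒  r_C1 = 9/2 (r>0 drops 1)

9/2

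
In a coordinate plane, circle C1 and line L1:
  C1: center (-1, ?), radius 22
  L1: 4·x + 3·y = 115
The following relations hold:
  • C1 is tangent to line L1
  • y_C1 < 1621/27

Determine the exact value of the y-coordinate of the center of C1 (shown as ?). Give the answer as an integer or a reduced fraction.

1. [C1‖L1]  y_C1² − (238/3)y_C1 + 229 = 0  ⇒  y_C1 = 3 or 229/3
2. given y_C1 < 1621/27: keep 3

3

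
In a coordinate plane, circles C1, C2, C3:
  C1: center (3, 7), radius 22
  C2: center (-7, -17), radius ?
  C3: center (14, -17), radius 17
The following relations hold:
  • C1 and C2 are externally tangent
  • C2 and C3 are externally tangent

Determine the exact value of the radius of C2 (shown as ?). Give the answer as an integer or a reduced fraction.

1. [ext C1·C2]  r_C2² + 44r_C2 − 192 = 0  ⇒  r_C2 = 4 (r>0 drops 1)
2. [ext C2·C3]  r_C2² + 34r_C2 − 152 = 0  ⇒  r_C2 = 4 (r>0 drops 1)

4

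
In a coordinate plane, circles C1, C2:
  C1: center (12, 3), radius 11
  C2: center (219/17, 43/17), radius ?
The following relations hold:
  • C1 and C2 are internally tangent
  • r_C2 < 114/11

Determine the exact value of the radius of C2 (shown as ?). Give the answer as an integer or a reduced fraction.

10

1. [int C1,C2]  r_C2² − 22r_C2 + 120 = 0  ⇒  r_C2 = 10 or 12
2. given r_C2 < 114/11: keep 10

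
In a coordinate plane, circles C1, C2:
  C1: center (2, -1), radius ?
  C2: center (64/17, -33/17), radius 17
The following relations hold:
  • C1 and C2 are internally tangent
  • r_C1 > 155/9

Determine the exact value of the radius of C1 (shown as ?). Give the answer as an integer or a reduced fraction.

19

1. [int C1,C2]  r_C1² − 34r_C1 + 285 = 0  ⇒  r_C1 = 15 or 19
2. given r_C1 > 155/9: keep 19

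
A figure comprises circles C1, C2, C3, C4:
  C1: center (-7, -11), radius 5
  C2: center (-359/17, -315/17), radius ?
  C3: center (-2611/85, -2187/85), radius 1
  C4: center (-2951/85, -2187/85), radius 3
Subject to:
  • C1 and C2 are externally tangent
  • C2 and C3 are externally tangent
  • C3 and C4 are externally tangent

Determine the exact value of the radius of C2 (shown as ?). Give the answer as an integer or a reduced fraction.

1. [ext C1·C2]  r_C2² + 10r_C2 − 231 = 0  ⇒  r_C2 = 11 (r>0 drops 1)
2. [ext C2·C3]  r_C2² + 2r_C2 − 143 = 0  ⇒  r_C2 = 11 (r>0 drops 1)

11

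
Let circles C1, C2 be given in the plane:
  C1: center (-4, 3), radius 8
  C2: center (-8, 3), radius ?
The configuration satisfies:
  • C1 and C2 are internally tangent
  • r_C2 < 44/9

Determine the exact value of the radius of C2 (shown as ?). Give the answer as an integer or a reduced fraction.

1. [int C1,C2]  r_C2² − 16r_C2 + 48 = 0  ⇒  r_C2 = 4 or 12
2. given r_C2 < 44/9: keep 4

4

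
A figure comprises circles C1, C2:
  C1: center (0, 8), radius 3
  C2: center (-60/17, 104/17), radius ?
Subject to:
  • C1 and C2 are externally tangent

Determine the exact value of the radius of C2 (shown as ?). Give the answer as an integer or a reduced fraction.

1. [ext C1·C2]  r_C2² + 6r_C2 − 7 = 0  ⇒  r_C2 = 1 (r>0 drops 1)

1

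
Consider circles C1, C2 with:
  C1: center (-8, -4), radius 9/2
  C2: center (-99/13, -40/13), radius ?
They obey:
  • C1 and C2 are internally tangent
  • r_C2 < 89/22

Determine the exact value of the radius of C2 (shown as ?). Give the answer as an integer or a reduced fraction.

1. [int C1,C2]  r_C2² − 9r_C2 + 77/4 = 0  ⇒  r_C2 = 7/2 or 11/2
2. given r_C2 < 89/22: keep 7/2

7/2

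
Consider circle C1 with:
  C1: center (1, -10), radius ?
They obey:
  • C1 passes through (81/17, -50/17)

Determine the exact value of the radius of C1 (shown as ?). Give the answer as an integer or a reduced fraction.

1. [C1∋P]  r_C1² − 64 = 0  ⇒  r_C1 = 8 (r>0 drops 1)

8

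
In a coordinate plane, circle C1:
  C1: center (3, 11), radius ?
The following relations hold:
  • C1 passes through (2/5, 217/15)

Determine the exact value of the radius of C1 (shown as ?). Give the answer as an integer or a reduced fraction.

13/3

1. [C1∋P]  r_C1² − 169/9 = 0  ⇒  r_C1 = 13/3 (r>0 drops 1)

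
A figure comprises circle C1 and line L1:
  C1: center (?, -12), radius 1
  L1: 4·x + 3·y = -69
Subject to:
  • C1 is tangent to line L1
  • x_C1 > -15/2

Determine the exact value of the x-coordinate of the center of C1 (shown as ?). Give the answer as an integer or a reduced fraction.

-7

1. [C1‖L1]  x_C1² + (33/2)x_C1 + 133/2 = 0  ⇒  x_C1 = -19/2 or -7
2. given x_C1 > -15/2: keep -7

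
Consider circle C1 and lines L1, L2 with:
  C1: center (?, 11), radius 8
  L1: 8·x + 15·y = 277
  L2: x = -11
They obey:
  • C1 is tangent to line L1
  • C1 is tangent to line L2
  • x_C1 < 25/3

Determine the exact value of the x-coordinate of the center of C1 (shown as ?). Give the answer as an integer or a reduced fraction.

-3

1. [C1‖L1]  x_C1² − 28x_C1 − 93 = 0  ⇒  x_C1 = -3 or 31
2. [C1‖L2]  x_C1² + 22x_C1 + 57 = 0  ⇒  x_C1 = -19 or -3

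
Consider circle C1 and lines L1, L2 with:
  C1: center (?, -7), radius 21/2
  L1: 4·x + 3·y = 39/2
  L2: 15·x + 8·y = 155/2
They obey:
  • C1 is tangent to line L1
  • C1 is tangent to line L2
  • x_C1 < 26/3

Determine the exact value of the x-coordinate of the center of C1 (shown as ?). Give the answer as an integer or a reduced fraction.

-3

1. [C1‖L1]  x_C1² − (81/4)x_C1 − 279/4 = 0  ⇒  x_C1 = -3 or 93/4
2. [C1‖L2]  x_C1² − (89/5)x_C1 − 312/5 = 0  ⇒  x_C1 = -3 or 104/5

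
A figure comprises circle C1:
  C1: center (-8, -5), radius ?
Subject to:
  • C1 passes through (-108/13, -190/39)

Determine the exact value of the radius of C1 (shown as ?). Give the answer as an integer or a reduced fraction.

1/3

1. [C1∋P]  r_C1² − 1/9 = 0  ⇒  r_C1 = 1/3 (r>0 drops 1)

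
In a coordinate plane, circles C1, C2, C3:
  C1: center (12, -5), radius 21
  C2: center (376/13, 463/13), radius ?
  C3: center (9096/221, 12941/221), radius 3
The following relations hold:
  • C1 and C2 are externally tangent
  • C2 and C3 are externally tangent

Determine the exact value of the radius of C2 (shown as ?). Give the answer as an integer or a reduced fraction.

23

1. [ext C1·C2]  r_C2² + 42r_C2 − 1495 = 0  ⇒  r_C2 = 23 (r>0 drops 1)
2. [ext C2·C3]  r_C2² + 6r_C2 − 667 = 0  ⇒  r_C2 = 23 (r>0 drops 1)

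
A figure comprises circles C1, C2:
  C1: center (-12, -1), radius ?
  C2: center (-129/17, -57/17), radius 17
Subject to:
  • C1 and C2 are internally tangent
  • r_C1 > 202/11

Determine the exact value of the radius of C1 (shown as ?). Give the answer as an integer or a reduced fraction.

22

1. [int C1,C2]  r_C1² − 34r_C1 + 264 = 0  ⇒  r_C1 = 12 or 22
2. given r_C1 > 202/11: keep 22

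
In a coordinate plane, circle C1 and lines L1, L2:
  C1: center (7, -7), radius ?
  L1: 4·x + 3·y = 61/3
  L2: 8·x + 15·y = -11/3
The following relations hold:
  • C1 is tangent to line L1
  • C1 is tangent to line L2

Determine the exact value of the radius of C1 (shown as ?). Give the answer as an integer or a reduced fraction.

1. [C1‖L1]  r_C1² − 64/9 = 0  ⇒  r_C1 = 8/3 (r>0 drops 1)
2. [C1‖L2]  r_C1² − 64/9 = 0  ⇒  r_C1 = 8/3 (r>0 drops 1)

8/3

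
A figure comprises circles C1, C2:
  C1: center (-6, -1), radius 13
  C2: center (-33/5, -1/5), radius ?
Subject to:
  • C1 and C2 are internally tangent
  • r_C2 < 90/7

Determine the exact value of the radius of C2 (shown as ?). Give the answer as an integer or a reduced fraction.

1. [int C1,C2]  r_C2² − 26r_C2 + 168 = 0  ⇒  r_C2 = 12 or 14
2. given r_C2 < 90/7: keep 12

12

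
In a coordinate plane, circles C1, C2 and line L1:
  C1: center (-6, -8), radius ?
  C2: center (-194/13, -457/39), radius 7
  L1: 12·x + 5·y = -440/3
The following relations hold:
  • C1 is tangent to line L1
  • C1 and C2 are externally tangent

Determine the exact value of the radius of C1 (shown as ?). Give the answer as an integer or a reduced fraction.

8/3

1. [C1‖L1]  r_C1² − 64/9 = 0  ⇒  r_C1 = 8/3 (r>0 drops 1)
2. [ext C1·C2]  r_C1² + 14r_C1 − 400/9 = 0  ⇒  r_C1 = 8/3 (r>0 drops 1)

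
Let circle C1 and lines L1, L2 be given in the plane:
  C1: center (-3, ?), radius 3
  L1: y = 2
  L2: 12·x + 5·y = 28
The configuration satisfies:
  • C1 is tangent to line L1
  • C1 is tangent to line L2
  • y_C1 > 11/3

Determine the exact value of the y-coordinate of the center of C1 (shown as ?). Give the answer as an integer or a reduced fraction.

1. [C1‖L1]  y_C1² − 4y_C1 − 5 = 0  ⇒  y_C1 = -1 or 5
2. [C1‖L2]  y_C1² − (128/5)y_C1 + 103 = 0  ⇒  y_C1 = 5 or 103/5

5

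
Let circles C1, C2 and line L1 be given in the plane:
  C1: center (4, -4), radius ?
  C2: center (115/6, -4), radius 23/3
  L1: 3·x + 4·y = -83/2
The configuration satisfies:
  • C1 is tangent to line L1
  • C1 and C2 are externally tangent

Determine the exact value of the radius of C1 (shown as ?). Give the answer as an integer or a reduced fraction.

1. [C1‖L1]  r_C1² − 225/4 = 0  ⇒  r_C1 = 15/2 (r>0 drops 1)
2. [ext C1·C2]  r_C1² + (46/3)r_C1 − 685/4 = 0  ⇒  r_C1 = 15/2 (r>0 drops 1)

15/2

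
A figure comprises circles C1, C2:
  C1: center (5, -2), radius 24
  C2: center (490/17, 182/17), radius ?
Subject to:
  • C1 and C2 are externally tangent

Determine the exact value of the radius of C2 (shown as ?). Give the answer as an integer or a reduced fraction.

3

1. [ext C1·C2]  r_C2² + 48r_C2 − 153 = 0  ⇒  r_C2 = 3 (r>0 drops 1)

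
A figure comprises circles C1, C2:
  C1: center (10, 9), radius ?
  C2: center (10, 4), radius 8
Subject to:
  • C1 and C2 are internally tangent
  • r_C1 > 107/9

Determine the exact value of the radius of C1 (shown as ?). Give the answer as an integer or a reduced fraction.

13

1. [int C1,C2]  r_C1² − 16r_C1 + 39 = 0  ⇒  r_C1 = 3 or 13
2. given r_C1 > 107/9: keep 13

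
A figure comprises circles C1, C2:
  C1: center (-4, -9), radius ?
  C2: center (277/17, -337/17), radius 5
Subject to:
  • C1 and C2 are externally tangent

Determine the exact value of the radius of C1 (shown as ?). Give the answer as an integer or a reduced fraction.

18

1. [ext C1·C2]  r_C1² + 10r_C1 − 504 = 0  ⇒  r_C1 = 18 (r>0 drops 1)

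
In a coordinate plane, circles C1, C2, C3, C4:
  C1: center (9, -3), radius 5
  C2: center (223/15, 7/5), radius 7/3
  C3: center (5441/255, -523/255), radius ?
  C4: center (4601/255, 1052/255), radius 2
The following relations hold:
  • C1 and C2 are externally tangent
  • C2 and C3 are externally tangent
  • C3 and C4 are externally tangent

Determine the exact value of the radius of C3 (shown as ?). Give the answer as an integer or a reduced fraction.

1. [ext C2·C3]  r_C3² + (14/3)r_C3 − 145/3 = 0  ⇒  r_C3 = 5 (r>0 drops 1)
2. [ext C3·C4]  r_C3² + 4r_C3 − 45 = 0  ⇒  r_C3 = 5 (r>0 drops 1)

5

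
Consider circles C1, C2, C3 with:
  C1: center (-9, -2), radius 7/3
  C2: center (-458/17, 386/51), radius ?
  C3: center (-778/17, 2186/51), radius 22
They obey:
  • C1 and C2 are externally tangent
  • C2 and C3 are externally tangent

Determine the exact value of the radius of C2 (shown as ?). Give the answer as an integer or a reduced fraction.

18

1. [ext C1·C2]  r_C2² + (14/3)r_C2 − 408 = 0  ⇒  r_C2 = 18 (r>0 drops 1)
2. [ext C2·C3]  r_C2² + 44r_C2 − 1116 = 0  ⇒  r_C2 = 18 (r>0 drops 1)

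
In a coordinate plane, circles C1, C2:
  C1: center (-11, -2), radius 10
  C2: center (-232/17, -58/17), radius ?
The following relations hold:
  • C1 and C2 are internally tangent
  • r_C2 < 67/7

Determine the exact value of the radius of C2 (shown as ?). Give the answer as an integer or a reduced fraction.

1. [int C1,C2]  r_C2² − 20r_C2 + 91 = 0  ⇒  r_C2 = 7 or 13
2. given r_C2 < 67/7: keep 7

7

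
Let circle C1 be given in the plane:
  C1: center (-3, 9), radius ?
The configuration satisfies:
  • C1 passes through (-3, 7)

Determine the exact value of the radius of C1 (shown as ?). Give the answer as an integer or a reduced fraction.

2

1. [C1∋P]  r_C1² − 4 = 0  ⇒  r_C1 = 2 (r>0 drops 1)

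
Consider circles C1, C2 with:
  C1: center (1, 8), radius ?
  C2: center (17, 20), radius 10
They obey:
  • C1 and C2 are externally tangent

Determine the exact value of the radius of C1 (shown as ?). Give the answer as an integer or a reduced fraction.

10

1. [ext C1·C2]  r_C1² + 20r_C1 − 300 = 0  ⇒  r_C1 = 10 (r>0 drops 1)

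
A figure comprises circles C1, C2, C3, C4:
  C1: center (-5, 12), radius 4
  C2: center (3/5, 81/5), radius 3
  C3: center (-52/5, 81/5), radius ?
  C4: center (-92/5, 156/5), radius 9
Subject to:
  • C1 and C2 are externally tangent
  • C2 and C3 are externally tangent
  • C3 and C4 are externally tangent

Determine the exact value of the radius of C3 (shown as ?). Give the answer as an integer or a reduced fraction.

8

1. [ext C2·C3]  r_C3² + 6r_C3 − 112 = 0  ⇒  r_C3 = 8 (r>0 drops 1)
2. [ext C3·C4]  r_C3² + 18r_C3 − 208 = 0  ⇒  r_C3 = 8 (r>0 drops 1)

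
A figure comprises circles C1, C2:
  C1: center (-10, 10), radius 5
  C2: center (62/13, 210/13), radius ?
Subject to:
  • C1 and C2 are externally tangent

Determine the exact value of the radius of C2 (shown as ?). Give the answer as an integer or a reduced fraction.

11

1. [ext C1·C2]  r_C2² + 10r_C2 − 231 = 0  ⇒  r_C2 = 11 (r>0 drops 1)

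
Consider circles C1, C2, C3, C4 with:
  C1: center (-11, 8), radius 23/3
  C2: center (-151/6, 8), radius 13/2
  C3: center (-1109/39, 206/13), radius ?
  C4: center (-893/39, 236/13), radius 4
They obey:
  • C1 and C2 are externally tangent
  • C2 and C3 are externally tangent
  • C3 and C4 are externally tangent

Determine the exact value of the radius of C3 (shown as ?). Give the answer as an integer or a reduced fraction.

2

1. [ext C2·C3]  r_C3² + 13r_C3 − 30 = 0  ⇒  r_C3 = 2 (r>0 drops 1)
2. [ext C3·C4]  r_C3² + 8r_C3 − 20 = 0  ⇒  r_C3 = 2 (r>0 drops 1)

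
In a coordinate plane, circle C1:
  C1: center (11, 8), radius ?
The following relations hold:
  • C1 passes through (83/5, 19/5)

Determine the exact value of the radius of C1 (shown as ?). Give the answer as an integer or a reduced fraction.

7

1. [C1∋P]  r_C1² − 49 = 0  ⇒  r_C1 = 7 (r>0 drops 1)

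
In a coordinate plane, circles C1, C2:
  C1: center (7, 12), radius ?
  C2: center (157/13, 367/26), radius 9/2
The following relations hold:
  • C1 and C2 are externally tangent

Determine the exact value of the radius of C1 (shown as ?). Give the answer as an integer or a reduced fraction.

1. [ext C1·C2]  r_C1² + 9r_C1 − 10 = 0  ⇒  r_C1 = 1 (r>0 drops 1)

1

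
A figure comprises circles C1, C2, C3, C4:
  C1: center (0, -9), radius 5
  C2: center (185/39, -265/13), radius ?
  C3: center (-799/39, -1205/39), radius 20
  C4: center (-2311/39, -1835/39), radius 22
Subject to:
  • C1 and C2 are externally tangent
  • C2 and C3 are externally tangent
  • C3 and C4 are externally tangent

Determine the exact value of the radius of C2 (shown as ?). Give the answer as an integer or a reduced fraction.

1. [ext C1·C2]  r_C2² + 10r_C2 − 1144/9 = 0  ⇒  r_C2 = 22/3 (r>0 drops 1)
2. [ext C2·C3]  r_C2² + 40r_C2 − 3124/9 = 0  ⇒  r_C2 = 22/3 (r>0 drops 1)

22/3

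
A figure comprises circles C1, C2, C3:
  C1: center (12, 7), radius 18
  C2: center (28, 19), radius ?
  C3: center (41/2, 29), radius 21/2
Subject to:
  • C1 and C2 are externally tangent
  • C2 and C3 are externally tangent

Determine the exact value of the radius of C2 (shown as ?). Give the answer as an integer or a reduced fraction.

2

1. [ext C1·C2]  r_C2² + 36r_C2 − 76 = 0  ⇒  r_C2 = 2 (r>0 drops 1)
2. [ext C2·C3]  r_C2² + 21r_C2 − 46 = 0  ⇒  r_C2 = 2 (r>0 drops 1)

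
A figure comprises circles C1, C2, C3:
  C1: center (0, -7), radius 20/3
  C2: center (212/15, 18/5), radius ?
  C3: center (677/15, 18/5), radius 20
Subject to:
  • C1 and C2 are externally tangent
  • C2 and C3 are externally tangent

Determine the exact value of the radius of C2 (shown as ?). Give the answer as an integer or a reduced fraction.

1. [ext C1·C2]  r_C2² + (40/3)r_C2 − 803/3 = 0  ⇒  r_C2 = 11 (r>0 drops 1)
2. [ext C2·C3]  r_C2² + 40r_C2 − 561 = 0  ⇒  r_C2 = 11 (r>0 drops 1)

11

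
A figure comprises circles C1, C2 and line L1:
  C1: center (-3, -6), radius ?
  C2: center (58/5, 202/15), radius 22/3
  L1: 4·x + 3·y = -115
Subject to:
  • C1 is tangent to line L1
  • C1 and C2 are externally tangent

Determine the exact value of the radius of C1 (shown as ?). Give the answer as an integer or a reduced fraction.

1. [C1‖L1]  r_C1² − 289 = 0  ⇒  r_C1 = 17 (r>0 drops 1)
2. [ext C1·C2]  r_C1² + (44/3)r_C1 − 1615/3 = 0  ⇒  r_C1 = 17 (r>0 drops 1)

17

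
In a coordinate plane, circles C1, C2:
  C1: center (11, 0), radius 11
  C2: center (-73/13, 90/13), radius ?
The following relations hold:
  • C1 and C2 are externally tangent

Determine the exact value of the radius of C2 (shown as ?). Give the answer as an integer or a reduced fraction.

1. [ext C1·C2]  r_C2² + 22r_C2 − 203 = 0  ⇒  r_C2 = 7 (r>0 drops 1)

7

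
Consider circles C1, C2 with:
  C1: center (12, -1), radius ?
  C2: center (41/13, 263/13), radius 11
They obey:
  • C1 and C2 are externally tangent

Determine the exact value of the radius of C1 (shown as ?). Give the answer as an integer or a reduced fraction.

12

1. [ext C1·C2]  r_C1² + 22r_C1 − 408 = 0  ⇒  r_C1 = 12 (r>0 drops 1)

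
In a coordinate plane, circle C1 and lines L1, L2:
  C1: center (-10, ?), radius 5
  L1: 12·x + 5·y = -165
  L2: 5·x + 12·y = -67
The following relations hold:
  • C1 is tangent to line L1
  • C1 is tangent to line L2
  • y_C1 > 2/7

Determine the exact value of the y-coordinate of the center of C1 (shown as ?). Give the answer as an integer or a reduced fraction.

1. [C1‖L1]  y_C1² + 18y_C1 − 88 = 0  ⇒  y_C1 = -22 or 4
2. [C1‖L2]  y_C1² + (17/6)y_C1 − 82/3 = 0  ⇒  y_C1 = -41/6 or 4

4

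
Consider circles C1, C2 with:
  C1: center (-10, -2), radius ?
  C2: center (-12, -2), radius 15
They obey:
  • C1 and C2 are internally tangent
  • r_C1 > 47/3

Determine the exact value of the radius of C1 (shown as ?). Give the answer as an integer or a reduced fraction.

17

1. [int C1,C2]  r_C1² − 30r_C1 + 221 = 0  ⇒  r_C1 = 13 or 17
2. given r_C1 > 47/3: keep 17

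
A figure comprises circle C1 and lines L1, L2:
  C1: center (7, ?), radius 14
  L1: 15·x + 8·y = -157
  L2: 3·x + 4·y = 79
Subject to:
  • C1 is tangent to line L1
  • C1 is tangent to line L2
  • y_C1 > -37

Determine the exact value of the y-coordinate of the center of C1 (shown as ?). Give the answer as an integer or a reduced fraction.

-3

1. [C1‖L1]  y_C1² + (131/2)y_C1 + 375/2 = 0  ⇒  y_C1 = -125/2 or -3
2. [C1‖L2]  y_C1² − 29y_C1 − 96 = 0  ⇒  y_C1 = -3 or 32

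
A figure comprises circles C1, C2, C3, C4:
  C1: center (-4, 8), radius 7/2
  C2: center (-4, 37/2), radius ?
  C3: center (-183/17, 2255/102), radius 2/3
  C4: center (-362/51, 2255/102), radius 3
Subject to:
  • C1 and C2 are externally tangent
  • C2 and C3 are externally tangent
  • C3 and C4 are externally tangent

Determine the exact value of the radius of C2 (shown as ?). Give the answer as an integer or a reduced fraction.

7

1. [ext C1·C2]  r_C2² + 7r_C2 − 98 = 0  ⇒  r_C2 = 7 (r>0 drops 1)
2. [ext C2·C3]  r_C2² + (4/3)r_C2 − 175/3 = 0  ⇒  r_C2 = 7 (r>0 drops 1)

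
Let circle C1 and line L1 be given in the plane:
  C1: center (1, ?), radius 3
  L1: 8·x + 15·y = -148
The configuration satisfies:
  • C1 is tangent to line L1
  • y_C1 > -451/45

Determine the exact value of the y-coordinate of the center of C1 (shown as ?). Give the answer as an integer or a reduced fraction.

-7

1. [C1‖L1]  y_C1² + (104/5)y_C1 + 483/5 = 0  ⇒  y_C1 = -69/5 or -7
2. given y_C1 > -451/45: keep -7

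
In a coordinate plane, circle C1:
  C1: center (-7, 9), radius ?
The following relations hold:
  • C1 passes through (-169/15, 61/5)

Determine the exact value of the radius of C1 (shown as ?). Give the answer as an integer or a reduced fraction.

16/3

1. [C1∋P]  r_C1² − 256/9 = 0  ⇒  r_C1 = 16/3 (r>0 drops 1)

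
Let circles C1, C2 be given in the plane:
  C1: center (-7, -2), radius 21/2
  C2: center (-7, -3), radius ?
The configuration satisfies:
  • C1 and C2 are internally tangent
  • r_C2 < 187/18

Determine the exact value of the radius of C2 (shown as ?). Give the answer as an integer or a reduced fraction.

19/2

1. [int C1,C2]  r_C2² − 21r_C2 + 437/4 = 0  ⇒  r_C2 = 19/2 or 23/2
2. given r_C2 < 187/18: keep 19/2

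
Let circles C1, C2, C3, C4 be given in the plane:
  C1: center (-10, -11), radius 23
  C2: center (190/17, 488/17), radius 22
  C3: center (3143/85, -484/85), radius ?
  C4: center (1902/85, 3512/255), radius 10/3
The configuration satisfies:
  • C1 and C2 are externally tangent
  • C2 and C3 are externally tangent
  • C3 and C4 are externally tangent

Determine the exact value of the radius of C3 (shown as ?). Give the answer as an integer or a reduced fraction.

1. [ext C2·C3]  r_C3² + 44r_C3 − 1365 = 0  ⇒  r_C3 = 21 (r>0 drops 1)
2. [ext C3·C4]  r_C3² + (20/3)r_C3 − 581 = 0  ⇒  r_C3 = 21 (r>0 drops 1)

21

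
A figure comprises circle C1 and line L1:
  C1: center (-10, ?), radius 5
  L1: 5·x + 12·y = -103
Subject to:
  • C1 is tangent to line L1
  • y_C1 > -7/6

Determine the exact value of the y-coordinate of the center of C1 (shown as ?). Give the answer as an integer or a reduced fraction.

1. [C1‖L1]  y_C1² + (53/6)y_C1 − 59/6 = 0  ⇒  y_C1 = -59/6 or 1
2. given y_C1 > -7/6: keep 1

1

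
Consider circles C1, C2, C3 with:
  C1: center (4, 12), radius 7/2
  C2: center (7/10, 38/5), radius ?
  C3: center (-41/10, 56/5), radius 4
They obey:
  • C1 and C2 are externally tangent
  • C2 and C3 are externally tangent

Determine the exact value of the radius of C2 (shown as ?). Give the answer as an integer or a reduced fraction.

1. [ext C1·C2]  r_C2² + 7r_C2 − 18 = 0  ⇒  r_C2 = 2 (r>0 drops 1)
2. [ext C2·C3]  r_C2² + 8r_C2 − 20 = 0  ⇒  r_C2 = 2 (r>0 drops 1)

2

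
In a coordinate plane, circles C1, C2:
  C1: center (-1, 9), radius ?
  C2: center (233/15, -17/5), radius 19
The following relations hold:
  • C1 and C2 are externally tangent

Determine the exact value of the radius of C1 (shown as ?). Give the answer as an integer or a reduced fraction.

5/3

1. [ext C1·C2]  r_C1² + 38r_C1 − 595/9 = 0  ⇒  r_C1 = 5/3 (r>0 drops 1)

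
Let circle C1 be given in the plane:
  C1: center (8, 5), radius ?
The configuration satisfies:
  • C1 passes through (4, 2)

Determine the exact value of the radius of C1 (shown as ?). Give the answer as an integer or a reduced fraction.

1. [C1∋P]  r_C1² − 25 = 0  ⇒  r_C1 = 5 (r>0 drops 1)

5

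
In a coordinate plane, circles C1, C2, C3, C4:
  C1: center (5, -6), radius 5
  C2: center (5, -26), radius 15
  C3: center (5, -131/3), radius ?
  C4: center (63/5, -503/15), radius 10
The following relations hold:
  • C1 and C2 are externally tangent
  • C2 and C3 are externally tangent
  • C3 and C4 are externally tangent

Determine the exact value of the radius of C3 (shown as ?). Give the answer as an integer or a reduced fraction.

8/3

1. [ext C2·C3]  r_C3² + 30r_C3 − 784/9 = 0  ⇒  r_C3 = 8/3 (r>0 drops 1)
2. [ext C3·C4]  r_C3² + 20r_C3 − 544/9 = 0  ⇒  r_C3 = 8/3 (r>0 drops 1)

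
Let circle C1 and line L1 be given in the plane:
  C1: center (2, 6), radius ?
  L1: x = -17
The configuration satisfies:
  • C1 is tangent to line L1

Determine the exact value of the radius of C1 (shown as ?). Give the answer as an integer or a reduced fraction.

1. [C1‖L1]  r_C1² − 361 = 0  ⇒  r_C1 = 19 (r>0 drops 1)

19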